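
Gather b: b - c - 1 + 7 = b - c + 6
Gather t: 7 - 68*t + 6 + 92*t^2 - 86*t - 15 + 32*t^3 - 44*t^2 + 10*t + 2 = 32*t^3 + 48*t^2 - 144*t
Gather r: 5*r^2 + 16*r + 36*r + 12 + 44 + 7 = 5*r^2 + 52*r + 63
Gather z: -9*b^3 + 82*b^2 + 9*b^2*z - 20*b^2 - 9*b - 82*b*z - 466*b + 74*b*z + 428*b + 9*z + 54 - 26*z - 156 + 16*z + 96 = -9*b^3 + 62*b^2 - 47*b + z*(9*b^2 - 8*b - 1) - 6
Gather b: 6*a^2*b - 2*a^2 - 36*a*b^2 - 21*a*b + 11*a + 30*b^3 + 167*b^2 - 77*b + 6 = -2*a^2 + 11*a + 30*b^3 + b^2*(167 - 36*a) + b*(6*a^2 - 21*a - 77) + 6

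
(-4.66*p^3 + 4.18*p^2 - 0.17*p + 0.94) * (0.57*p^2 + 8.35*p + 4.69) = -2.6562*p^5 - 36.5284*p^4 + 12.9507*p^3 + 18.7205*p^2 + 7.0517*p + 4.4086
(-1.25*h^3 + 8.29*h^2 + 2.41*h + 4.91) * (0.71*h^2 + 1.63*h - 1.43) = -0.8875*h^5 + 3.8484*h^4 + 17.0113*h^3 - 4.4403*h^2 + 4.557*h - 7.0213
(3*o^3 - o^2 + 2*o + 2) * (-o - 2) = -3*o^4 - 5*o^3 - 6*o - 4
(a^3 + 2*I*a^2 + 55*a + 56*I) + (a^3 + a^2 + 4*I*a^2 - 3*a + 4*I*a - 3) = 2*a^3 + a^2 + 6*I*a^2 + 52*a + 4*I*a - 3 + 56*I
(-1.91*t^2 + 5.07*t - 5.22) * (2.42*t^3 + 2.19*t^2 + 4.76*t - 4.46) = -4.6222*t^5 + 8.0865*t^4 - 10.6207*t^3 + 21.22*t^2 - 47.4594*t + 23.2812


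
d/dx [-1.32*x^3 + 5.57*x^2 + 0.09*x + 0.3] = -3.96*x^2 + 11.14*x + 0.09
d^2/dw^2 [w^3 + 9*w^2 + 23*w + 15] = 6*w + 18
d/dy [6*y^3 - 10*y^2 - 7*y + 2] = 18*y^2 - 20*y - 7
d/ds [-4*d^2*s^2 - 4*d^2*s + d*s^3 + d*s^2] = d*(-8*d*s - 4*d + 3*s^2 + 2*s)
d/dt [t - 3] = 1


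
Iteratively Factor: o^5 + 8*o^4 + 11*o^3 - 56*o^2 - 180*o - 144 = (o + 3)*(o^4 + 5*o^3 - 4*o^2 - 44*o - 48) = (o + 2)*(o + 3)*(o^3 + 3*o^2 - 10*o - 24) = (o + 2)*(o + 3)*(o + 4)*(o^2 - o - 6) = (o - 3)*(o + 2)*(o + 3)*(o + 4)*(o + 2)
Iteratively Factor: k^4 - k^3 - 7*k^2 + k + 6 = (k - 3)*(k^3 + 2*k^2 - k - 2) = (k - 3)*(k - 1)*(k^2 + 3*k + 2) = (k - 3)*(k - 1)*(k + 1)*(k + 2)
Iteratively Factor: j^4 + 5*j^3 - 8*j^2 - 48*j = (j + 4)*(j^3 + j^2 - 12*j) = j*(j + 4)*(j^2 + j - 12) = j*(j + 4)^2*(j - 3)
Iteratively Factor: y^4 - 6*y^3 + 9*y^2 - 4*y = (y - 1)*(y^3 - 5*y^2 + 4*y) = y*(y - 1)*(y^2 - 5*y + 4) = y*(y - 1)^2*(y - 4)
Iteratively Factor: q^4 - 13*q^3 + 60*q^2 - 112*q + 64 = (q - 1)*(q^3 - 12*q^2 + 48*q - 64) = (q - 4)*(q - 1)*(q^2 - 8*q + 16) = (q - 4)^2*(q - 1)*(q - 4)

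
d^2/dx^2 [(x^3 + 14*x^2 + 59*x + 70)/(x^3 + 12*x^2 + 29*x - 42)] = 4*(x^3 + 24*x^2 + 138*x + 278)/(x^6 + 15*x^5 + 57*x^4 - 55*x^3 - 342*x^2 + 540*x - 216)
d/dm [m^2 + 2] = 2*m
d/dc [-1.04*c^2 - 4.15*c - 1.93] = -2.08*c - 4.15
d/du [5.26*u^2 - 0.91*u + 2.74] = 10.52*u - 0.91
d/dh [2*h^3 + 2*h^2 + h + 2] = 6*h^2 + 4*h + 1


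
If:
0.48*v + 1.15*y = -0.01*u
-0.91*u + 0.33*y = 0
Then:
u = 0.362637362637363*y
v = -2.40338827838828*y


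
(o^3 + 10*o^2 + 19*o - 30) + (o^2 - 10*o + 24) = o^3 + 11*o^2 + 9*o - 6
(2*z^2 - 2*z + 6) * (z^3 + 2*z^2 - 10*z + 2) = 2*z^5 + 2*z^4 - 18*z^3 + 36*z^2 - 64*z + 12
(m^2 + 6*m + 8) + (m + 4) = m^2 + 7*m + 12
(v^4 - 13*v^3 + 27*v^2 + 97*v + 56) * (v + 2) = v^5 - 11*v^4 + v^3 + 151*v^2 + 250*v + 112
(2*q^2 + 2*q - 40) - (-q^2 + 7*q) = 3*q^2 - 5*q - 40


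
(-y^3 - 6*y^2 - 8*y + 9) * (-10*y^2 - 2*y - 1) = 10*y^5 + 62*y^4 + 93*y^3 - 68*y^2 - 10*y - 9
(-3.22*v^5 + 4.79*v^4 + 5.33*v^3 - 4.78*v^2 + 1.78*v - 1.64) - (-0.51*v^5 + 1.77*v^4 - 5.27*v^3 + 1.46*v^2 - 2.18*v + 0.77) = -2.71*v^5 + 3.02*v^4 + 10.6*v^3 - 6.24*v^2 + 3.96*v - 2.41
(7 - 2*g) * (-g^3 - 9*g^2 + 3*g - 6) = 2*g^4 + 11*g^3 - 69*g^2 + 33*g - 42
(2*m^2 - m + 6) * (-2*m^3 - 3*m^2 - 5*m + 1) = -4*m^5 - 4*m^4 - 19*m^3 - 11*m^2 - 31*m + 6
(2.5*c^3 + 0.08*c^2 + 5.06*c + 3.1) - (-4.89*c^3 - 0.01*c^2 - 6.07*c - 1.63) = 7.39*c^3 + 0.09*c^2 + 11.13*c + 4.73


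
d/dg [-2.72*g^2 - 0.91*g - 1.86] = -5.44*g - 0.91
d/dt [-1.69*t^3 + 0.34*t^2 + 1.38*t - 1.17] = -5.07*t^2 + 0.68*t + 1.38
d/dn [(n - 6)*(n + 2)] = 2*n - 4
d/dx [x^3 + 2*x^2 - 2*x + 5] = 3*x^2 + 4*x - 2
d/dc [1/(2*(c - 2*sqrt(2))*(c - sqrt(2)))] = (-c + 3*sqrt(2)/2)/(c^4 - 6*sqrt(2)*c^3 + 26*c^2 - 24*sqrt(2)*c + 16)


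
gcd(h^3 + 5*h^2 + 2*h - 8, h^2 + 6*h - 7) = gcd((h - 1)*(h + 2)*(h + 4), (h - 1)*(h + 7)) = h - 1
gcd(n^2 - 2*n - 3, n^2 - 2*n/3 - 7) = n - 3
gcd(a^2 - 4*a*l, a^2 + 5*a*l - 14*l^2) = 1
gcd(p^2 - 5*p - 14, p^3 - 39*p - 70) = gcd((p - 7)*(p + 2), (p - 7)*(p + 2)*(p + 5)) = p^2 - 5*p - 14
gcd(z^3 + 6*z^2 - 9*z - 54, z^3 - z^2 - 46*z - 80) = 1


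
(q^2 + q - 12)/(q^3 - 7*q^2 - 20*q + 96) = 1/(q - 8)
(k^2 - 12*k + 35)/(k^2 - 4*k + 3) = (k^2 - 12*k + 35)/(k^2 - 4*k + 3)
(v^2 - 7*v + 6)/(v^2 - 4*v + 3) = (v - 6)/(v - 3)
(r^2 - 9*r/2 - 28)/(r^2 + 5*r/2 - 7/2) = (r - 8)/(r - 1)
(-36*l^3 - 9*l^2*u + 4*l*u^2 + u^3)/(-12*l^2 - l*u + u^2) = (-12*l^2 + l*u + u^2)/(-4*l + u)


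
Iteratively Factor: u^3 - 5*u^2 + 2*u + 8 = (u - 2)*(u^2 - 3*u - 4) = (u - 2)*(u + 1)*(u - 4)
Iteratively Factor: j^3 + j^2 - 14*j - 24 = (j + 2)*(j^2 - j - 12) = (j - 4)*(j + 2)*(j + 3)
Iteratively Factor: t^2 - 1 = (t - 1)*(t + 1)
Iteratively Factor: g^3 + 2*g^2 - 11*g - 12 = (g + 4)*(g^2 - 2*g - 3) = (g - 3)*(g + 4)*(g + 1)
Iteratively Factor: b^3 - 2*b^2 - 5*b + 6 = (b - 3)*(b^2 + b - 2) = (b - 3)*(b - 1)*(b + 2)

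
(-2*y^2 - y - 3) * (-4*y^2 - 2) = 8*y^4 + 4*y^3 + 16*y^2 + 2*y + 6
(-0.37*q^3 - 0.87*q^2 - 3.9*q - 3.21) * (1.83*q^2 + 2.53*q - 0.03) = -0.6771*q^5 - 2.5282*q^4 - 9.327*q^3 - 15.7152*q^2 - 8.0043*q + 0.0963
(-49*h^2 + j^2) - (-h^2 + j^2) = -48*h^2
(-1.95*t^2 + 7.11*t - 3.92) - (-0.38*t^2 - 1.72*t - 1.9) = -1.57*t^2 + 8.83*t - 2.02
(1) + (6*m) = 6*m + 1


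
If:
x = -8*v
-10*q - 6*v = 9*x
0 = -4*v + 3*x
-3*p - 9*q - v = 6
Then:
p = -2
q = 0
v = 0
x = 0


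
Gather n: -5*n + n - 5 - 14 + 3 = -4*n - 16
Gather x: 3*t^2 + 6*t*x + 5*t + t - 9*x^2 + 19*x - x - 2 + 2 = 3*t^2 + 6*t - 9*x^2 + x*(6*t + 18)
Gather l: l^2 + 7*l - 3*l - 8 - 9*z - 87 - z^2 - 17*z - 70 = l^2 + 4*l - z^2 - 26*z - 165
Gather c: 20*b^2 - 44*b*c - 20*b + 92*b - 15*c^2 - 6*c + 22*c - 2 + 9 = 20*b^2 + 72*b - 15*c^2 + c*(16 - 44*b) + 7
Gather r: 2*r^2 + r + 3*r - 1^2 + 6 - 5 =2*r^2 + 4*r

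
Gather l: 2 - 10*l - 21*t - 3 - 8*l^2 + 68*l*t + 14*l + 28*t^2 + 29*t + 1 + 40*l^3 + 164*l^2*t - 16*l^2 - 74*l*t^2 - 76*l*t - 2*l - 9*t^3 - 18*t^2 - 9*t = 40*l^3 + l^2*(164*t - 24) + l*(-74*t^2 - 8*t + 2) - 9*t^3 + 10*t^2 - t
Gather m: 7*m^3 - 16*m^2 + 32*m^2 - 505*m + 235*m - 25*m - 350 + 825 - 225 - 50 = 7*m^3 + 16*m^2 - 295*m + 200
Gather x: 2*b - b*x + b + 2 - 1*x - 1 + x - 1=-b*x + 3*b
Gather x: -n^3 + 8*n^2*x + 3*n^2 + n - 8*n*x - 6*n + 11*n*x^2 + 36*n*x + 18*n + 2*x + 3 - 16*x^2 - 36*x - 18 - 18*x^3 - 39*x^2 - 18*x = -n^3 + 3*n^2 + 13*n - 18*x^3 + x^2*(11*n - 55) + x*(8*n^2 + 28*n - 52) - 15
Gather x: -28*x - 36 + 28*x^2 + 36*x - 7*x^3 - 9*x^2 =-7*x^3 + 19*x^2 + 8*x - 36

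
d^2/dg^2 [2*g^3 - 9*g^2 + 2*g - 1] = 12*g - 18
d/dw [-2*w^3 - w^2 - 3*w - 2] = -6*w^2 - 2*w - 3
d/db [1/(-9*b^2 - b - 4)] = (18*b + 1)/(9*b^2 + b + 4)^2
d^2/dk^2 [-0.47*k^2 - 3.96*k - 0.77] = -0.940000000000000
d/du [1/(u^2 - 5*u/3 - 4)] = 3*(5 - 6*u)/(-3*u^2 + 5*u + 12)^2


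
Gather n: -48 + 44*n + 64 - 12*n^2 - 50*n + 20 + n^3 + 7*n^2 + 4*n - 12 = n^3 - 5*n^2 - 2*n + 24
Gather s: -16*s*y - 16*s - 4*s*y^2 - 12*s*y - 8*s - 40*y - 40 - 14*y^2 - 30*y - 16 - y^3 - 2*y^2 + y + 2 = s*(-4*y^2 - 28*y - 24) - y^3 - 16*y^2 - 69*y - 54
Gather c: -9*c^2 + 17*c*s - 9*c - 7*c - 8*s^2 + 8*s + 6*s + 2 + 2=-9*c^2 + c*(17*s - 16) - 8*s^2 + 14*s + 4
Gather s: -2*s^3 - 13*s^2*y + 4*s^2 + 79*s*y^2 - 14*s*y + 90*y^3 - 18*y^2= -2*s^3 + s^2*(4 - 13*y) + s*(79*y^2 - 14*y) + 90*y^3 - 18*y^2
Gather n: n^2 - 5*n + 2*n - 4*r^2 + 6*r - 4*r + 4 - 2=n^2 - 3*n - 4*r^2 + 2*r + 2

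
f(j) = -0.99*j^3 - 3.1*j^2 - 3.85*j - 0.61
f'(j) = -2.97*j^2 - 6.2*j - 3.85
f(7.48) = -617.18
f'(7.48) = -216.40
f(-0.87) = 1.05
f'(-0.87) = -0.70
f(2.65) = -51.01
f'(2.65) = -41.14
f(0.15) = -1.26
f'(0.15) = -4.85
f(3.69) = -106.77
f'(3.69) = -67.17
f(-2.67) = 6.41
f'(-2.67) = -8.47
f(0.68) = -4.97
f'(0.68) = -9.44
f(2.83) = -58.77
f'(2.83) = -45.18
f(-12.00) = 1309.91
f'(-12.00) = -357.13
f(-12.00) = 1309.91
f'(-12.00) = -357.13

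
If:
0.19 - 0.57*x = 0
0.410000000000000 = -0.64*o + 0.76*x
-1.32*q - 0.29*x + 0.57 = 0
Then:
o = -0.24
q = 0.36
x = 0.33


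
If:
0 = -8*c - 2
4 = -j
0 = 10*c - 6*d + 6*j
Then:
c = -1/4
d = -53/12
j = -4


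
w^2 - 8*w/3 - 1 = (w - 3)*(w + 1/3)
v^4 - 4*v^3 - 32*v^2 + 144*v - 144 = (v - 6)*(v - 2)^2*(v + 6)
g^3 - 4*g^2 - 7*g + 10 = (g - 5)*(g - 1)*(g + 2)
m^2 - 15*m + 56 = (m - 8)*(m - 7)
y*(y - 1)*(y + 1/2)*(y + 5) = y^4 + 9*y^3/2 - 3*y^2 - 5*y/2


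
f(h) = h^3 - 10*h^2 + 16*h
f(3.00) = -15.00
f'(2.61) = -15.76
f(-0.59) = -13.13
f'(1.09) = -2.24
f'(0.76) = 2.53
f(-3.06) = -171.25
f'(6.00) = 4.00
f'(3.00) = -17.00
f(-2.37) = -107.40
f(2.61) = -8.58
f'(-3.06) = 105.29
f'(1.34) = -5.41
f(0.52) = 5.76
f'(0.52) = 6.41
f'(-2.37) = 80.25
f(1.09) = 6.85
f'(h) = 3*h^2 - 20*h + 16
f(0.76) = 6.82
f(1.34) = 5.89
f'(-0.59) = 28.84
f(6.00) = -48.00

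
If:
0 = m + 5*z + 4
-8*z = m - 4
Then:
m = -52/3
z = 8/3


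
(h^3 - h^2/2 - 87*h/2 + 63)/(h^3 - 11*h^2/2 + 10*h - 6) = (h^2 + h - 42)/(h^2 - 4*h + 4)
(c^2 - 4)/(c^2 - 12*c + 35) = (c^2 - 4)/(c^2 - 12*c + 35)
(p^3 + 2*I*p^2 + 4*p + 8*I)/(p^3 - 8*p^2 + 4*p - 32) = (p + 2*I)/(p - 8)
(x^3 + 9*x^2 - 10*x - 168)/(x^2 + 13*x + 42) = x - 4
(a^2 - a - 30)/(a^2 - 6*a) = (a + 5)/a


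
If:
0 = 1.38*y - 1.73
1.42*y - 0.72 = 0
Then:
No Solution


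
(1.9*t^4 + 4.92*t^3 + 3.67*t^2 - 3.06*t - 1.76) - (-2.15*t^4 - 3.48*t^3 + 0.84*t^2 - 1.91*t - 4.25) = 4.05*t^4 + 8.4*t^3 + 2.83*t^2 - 1.15*t + 2.49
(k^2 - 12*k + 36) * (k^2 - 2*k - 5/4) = k^4 - 14*k^3 + 235*k^2/4 - 57*k - 45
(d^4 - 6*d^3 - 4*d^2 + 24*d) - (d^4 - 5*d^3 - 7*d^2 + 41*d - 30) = -d^3 + 3*d^2 - 17*d + 30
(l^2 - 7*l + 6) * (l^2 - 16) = l^4 - 7*l^3 - 10*l^2 + 112*l - 96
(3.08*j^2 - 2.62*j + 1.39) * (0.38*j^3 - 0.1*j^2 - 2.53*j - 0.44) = 1.1704*j^5 - 1.3036*j^4 - 7.0022*j^3 + 5.1344*j^2 - 2.3639*j - 0.6116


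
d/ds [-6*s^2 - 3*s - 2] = -12*s - 3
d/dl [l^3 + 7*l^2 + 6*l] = 3*l^2 + 14*l + 6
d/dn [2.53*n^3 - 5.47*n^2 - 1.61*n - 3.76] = 7.59*n^2 - 10.94*n - 1.61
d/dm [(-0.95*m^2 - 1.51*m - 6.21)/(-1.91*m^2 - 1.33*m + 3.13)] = (-1.6206*m^2 - 29.6692*m - 12.9856)/(3.6481*m^4 + 5.0806*m^3 - 10.1877*m^2 - 8.3258*m + 9.7969)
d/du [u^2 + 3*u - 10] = 2*u + 3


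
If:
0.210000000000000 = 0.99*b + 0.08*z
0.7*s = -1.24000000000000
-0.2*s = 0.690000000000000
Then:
No Solution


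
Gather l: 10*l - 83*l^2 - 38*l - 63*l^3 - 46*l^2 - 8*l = -63*l^3 - 129*l^2 - 36*l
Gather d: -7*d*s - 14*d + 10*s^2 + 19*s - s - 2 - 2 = d*(-7*s - 14) + 10*s^2 + 18*s - 4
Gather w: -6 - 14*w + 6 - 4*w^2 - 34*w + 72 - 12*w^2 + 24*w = -16*w^2 - 24*w + 72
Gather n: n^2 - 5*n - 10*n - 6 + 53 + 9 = n^2 - 15*n + 56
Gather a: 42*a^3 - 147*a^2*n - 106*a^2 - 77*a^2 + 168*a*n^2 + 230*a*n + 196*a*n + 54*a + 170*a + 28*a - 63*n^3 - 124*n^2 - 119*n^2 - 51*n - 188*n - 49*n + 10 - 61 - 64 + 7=42*a^3 + a^2*(-147*n - 183) + a*(168*n^2 + 426*n + 252) - 63*n^3 - 243*n^2 - 288*n - 108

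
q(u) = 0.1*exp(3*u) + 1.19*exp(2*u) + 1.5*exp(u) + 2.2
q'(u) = 0.3*exp(3*u) + 2.38*exp(2*u) + 1.5*exp(u)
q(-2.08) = 2.41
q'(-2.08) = 0.23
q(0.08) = 5.35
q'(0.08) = 4.80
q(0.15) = 5.71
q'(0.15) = 5.43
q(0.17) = 5.82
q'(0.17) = 5.62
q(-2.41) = 2.34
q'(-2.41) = 0.15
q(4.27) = 42782.52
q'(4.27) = 122039.14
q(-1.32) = 2.69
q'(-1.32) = 0.58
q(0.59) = 9.37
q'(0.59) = 12.21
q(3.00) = 1322.72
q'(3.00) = 3421.21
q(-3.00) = 2.28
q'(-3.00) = 0.08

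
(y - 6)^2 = y^2 - 12*y + 36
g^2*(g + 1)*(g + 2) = g^4 + 3*g^3 + 2*g^2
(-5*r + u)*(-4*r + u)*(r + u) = 20*r^3 + 11*r^2*u - 8*r*u^2 + u^3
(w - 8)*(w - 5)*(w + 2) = w^3 - 11*w^2 + 14*w + 80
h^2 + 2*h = h*(h + 2)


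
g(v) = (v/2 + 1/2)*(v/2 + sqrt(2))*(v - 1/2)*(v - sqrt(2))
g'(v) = (v/2 + 1/2)*(v/2 + sqrt(2))*(v - 1/2) + (v/2 + 1/2)*(v/2 + sqrt(2))*(v - sqrt(2)) + (v/2 + 1/2)*(v - 1/2)*(v - sqrt(2))/2 + (v/2 + sqrt(2))*(v - 1/2)*(v - sqrt(2))/2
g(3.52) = 45.62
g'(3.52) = 54.05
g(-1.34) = -0.64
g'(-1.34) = 2.04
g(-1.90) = -1.66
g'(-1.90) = 1.25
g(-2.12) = -1.84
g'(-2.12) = 0.27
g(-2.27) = -1.81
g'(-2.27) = -0.67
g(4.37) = 110.54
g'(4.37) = 101.91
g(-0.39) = 0.60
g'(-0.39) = 0.22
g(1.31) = -0.20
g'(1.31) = 1.55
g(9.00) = 1906.72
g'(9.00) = 827.54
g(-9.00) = 1221.17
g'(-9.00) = -596.32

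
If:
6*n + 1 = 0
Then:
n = -1/6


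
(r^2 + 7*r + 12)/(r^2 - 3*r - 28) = (r + 3)/(r - 7)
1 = 1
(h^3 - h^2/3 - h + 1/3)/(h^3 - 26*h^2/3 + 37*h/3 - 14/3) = (3*h^2 + 2*h - 1)/(3*h^2 - 23*h + 14)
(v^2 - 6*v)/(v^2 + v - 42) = v/(v + 7)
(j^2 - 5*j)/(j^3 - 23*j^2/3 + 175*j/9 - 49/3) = 9*j*(j - 5)/(9*j^3 - 69*j^2 + 175*j - 147)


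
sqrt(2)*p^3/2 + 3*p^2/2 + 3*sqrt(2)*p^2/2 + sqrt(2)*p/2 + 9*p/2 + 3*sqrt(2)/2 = (p + 3)*(p + sqrt(2))*(sqrt(2)*p/2 + 1/2)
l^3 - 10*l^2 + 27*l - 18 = (l - 6)*(l - 3)*(l - 1)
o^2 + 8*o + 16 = (o + 4)^2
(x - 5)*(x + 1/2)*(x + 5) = x^3 + x^2/2 - 25*x - 25/2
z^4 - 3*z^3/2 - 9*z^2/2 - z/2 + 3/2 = (z - 3)*(z - 1/2)*(z + 1)^2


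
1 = 1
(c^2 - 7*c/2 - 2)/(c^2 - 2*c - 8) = (c + 1/2)/(c + 2)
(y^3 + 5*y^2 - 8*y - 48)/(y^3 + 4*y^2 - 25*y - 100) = (y^2 + y - 12)/(y^2 - 25)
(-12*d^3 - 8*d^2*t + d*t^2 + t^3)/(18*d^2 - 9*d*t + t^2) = (4*d^2 + 4*d*t + t^2)/(-6*d + t)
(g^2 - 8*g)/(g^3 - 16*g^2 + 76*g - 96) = g/(g^2 - 8*g + 12)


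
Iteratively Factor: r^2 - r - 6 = (r + 2)*(r - 3)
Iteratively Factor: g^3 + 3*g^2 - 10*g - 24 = (g - 3)*(g^2 + 6*g + 8) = (g - 3)*(g + 4)*(g + 2)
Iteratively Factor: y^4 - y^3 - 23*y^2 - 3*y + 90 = (y - 2)*(y^3 + y^2 - 21*y - 45) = (y - 5)*(y - 2)*(y^2 + 6*y + 9) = (y - 5)*(y - 2)*(y + 3)*(y + 3)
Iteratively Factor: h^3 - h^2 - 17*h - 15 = (h - 5)*(h^2 + 4*h + 3) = (h - 5)*(h + 3)*(h + 1)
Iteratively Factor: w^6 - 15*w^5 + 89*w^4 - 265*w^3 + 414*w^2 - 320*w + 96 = (w - 1)*(w^5 - 14*w^4 + 75*w^3 - 190*w^2 + 224*w - 96) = (w - 4)*(w - 1)*(w^4 - 10*w^3 + 35*w^2 - 50*w + 24) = (w - 4)*(w - 2)*(w - 1)*(w^3 - 8*w^2 + 19*w - 12) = (w - 4)^2*(w - 2)*(w - 1)*(w^2 - 4*w + 3) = (w - 4)^2*(w - 3)*(w - 2)*(w - 1)*(w - 1)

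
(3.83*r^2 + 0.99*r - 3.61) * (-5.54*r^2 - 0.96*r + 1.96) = -21.2182*r^4 - 9.1614*r^3 + 26.5558*r^2 + 5.406*r - 7.0756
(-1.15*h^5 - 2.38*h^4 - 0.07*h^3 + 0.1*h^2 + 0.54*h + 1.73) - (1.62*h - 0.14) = -1.15*h^5 - 2.38*h^4 - 0.07*h^3 + 0.1*h^2 - 1.08*h + 1.87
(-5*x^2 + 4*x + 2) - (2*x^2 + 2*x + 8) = -7*x^2 + 2*x - 6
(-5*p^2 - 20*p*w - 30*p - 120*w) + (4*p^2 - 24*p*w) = -p^2 - 44*p*w - 30*p - 120*w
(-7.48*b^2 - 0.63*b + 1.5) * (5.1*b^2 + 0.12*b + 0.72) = -38.148*b^4 - 4.1106*b^3 + 2.1888*b^2 - 0.2736*b + 1.08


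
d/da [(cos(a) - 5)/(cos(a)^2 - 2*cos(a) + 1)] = (cos(a) - 9)*sin(a)/(cos(a) - 1)^3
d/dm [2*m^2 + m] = 4*m + 1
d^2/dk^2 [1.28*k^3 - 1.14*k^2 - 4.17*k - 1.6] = 7.68*k - 2.28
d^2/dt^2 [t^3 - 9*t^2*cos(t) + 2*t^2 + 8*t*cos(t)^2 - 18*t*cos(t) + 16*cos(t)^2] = 9*t^2*cos(t) + 36*t*sin(t) + 18*t*cos(t) - 16*t*cos(2*t) + 6*t + 36*sin(t) - 16*sin(2*t) - 18*cos(t) - 32*cos(2*t) + 4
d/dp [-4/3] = 0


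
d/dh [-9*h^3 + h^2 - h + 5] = -27*h^2 + 2*h - 1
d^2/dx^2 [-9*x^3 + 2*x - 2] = -54*x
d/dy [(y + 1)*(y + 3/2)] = 2*y + 5/2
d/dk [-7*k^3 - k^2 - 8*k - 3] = -21*k^2 - 2*k - 8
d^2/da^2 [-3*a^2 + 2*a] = -6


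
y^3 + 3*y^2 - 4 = (y - 1)*(y + 2)^2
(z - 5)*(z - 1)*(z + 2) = z^3 - 4*z^2 - 7*z + 10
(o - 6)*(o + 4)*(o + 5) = o^3 + 3*o^2 - 34*o - 120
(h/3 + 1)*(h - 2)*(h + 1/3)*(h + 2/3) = h^4/3 + 2*h^3/3 - 43*h^2/27 - 52*h/27 - 4/9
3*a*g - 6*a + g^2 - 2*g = (3*a + g)*(g - 2)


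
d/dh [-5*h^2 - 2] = -10*h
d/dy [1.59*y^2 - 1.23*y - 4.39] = 3.18*y - 1.23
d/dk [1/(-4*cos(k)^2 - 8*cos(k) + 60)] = -(cos(k) + 1)*sin(k)/(2*(cos(k)^2 + 2*cos(k) - 15)^2)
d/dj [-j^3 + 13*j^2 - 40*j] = -3*j^2 + 26*j - 40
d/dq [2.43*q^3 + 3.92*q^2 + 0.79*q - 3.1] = 7.29*q^2 + 7.84*q + 0.79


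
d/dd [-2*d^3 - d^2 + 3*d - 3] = -6*d^2 - 2*d + 3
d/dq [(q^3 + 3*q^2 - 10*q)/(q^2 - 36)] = (q^4 - 98*q^2 - 216*q + 360)/(q^4 - 72*q^2 + 1296)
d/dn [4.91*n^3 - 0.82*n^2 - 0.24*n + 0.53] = 14.73*n^2 - 1.64*n - 0.24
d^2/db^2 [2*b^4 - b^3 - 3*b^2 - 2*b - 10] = 24*b^2 - 6*b - 6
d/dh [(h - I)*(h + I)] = 2*h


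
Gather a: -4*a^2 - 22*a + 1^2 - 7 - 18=-4*a^2 - 22*a - 24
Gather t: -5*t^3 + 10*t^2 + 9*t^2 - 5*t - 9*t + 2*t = -5*t^3 + 19*t^2 - 12*t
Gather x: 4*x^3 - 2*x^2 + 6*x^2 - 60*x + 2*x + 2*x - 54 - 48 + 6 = 4*x^3 + 4*x^2 - 56*x - 96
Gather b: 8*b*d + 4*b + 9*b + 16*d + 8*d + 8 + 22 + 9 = b*(8*d + 13) + 24*d + 39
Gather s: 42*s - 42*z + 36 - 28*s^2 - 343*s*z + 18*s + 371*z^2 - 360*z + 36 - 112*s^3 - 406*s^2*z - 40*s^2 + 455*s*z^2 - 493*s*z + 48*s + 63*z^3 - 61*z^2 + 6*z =-112*s^3 + s^2*(-406*z - 68) + s*(455*z^2 - 836*z + 108) + 63*z^3 + 310*z^2 - 396*z + 72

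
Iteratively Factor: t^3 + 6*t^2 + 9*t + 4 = (t + 1)*(t^2 + 5*t + 4) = (t + 1)*(t + 4)*(t + 1)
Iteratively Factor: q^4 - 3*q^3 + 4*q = (q)*(q^3 - 3*q^2 + 4) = q*(q + 1)*(q^2 - 4*q + 4) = q*(q - 2)*(q + 1)*(q - 2)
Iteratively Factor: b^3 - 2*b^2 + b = (b - 1)*(b^2 - b) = b*(b - 1)*(b - 1)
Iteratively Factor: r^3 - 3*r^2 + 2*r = (r - 2)*(r^2 - r) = r*(r - 2)*(r - 1)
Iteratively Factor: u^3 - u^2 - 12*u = (u + 3)*(u^2 - 4*u) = (u - 4)*(u + 3)*(u)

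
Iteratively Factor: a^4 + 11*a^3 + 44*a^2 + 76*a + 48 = (a + 2)*(a^3 + 9*a^2 + 26*a + 24) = (a + 2)*(a + 3)*(a^2 + 6*a + 8) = (a + 2)*(a + 3)*(a + 4)*(a + 2)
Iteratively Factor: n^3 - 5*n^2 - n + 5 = (n + 1)*(n^2 - 6*n + 5) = (n - 5)*(n + 1)*(n - 1)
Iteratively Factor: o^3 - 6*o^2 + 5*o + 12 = (o - 3)*(o^2 - 3*o - 4) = (o - 4)*(o - 3)*(o + 1)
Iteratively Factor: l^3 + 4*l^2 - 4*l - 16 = (l + 4)*(l^2 - 4) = (l - 2)*(l + 4)*(l + 2)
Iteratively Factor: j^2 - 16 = (j - 4)*(j + 4)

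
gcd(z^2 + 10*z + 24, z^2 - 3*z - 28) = z + 4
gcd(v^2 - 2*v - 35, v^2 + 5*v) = v + 5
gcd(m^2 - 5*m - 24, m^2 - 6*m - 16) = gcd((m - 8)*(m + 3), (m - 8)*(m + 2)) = m - 8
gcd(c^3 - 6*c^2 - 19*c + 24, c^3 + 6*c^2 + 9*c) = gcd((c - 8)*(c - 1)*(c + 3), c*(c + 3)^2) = c + 3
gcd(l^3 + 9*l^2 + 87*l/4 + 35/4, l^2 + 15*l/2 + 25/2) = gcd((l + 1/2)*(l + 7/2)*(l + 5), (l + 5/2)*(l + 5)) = l + 5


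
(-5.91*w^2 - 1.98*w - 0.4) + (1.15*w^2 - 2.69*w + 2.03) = -4.76*w^2 - 4.67*w + 1.63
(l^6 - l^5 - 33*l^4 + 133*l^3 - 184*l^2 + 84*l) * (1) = l^6 - l^5 - 33*l^4 + 133*l^3 - 184*l^2 + 84*l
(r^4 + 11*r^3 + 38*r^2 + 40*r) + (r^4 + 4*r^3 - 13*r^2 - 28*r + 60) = 2*r^4 + 15*r^3 + 25*r^2 + 12*r + 60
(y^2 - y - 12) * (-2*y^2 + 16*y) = -2*y^4 + 18*y^3 + 8*y^2 - 192*y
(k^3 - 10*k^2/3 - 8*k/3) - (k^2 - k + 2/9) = k^3 - 13*k^2/3 - 5*k/3 - 2/9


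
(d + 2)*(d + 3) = d^2 + 5*d + 6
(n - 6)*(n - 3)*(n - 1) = n^3 - 10*n^2 + 27*n - 18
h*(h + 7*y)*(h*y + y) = h^3*y + 7*h^2*y^2 + h^2*y + 7*h*y^2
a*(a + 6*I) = a^2 + 6*I*a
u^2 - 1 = (u - 1)*(u + 1)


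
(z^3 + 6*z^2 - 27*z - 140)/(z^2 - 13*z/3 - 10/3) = 3*(z^2 + 11*z + 28)/(3*z + 2)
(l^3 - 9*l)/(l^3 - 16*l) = (l^2 - 9)/(l^2 - 16)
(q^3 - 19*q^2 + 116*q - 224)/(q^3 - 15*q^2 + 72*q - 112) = (q - 8)/(q - 4)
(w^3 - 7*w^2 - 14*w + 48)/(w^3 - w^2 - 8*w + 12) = (w - 8)/(w - 2)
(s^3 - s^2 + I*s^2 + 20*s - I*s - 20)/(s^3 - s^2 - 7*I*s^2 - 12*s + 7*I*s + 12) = (s + 5*I)/(s - 3*I)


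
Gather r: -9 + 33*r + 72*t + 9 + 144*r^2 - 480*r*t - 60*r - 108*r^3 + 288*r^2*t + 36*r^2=-108*r^3 + r^2*(288*t + 180) + r*(-480*t - 27) + 72*t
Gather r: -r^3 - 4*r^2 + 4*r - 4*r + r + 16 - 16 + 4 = -r^3 - 4*r^2 + r + 4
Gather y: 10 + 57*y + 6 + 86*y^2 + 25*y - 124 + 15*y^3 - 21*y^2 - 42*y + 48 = 15*y^3 + 65*y^2 + 40*y - 60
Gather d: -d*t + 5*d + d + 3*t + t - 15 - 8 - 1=d*(6 - t) + 4*t - 24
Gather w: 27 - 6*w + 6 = 33 - 6*w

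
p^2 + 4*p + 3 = (p + 1)*(p + 3)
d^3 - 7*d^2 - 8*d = d*(d - 8)*(d + 1)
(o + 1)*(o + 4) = o^2 + 5*o + 4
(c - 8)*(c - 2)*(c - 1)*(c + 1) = c^4 - 10*c^3 + 15*c^2 + 10*c - 16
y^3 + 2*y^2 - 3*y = y*(y - 1)*(y + 3)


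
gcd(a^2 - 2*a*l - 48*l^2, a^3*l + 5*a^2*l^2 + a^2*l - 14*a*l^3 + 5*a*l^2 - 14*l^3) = 1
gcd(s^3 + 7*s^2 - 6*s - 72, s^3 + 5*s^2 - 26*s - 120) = s^2 + 10*s + 24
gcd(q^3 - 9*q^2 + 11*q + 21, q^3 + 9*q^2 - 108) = q - 3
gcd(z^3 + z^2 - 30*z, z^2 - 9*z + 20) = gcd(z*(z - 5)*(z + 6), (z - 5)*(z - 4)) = z - 5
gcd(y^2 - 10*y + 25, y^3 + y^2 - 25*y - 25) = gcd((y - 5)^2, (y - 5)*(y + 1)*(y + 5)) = y - 5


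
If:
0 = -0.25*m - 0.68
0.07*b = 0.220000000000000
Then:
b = 3.14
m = -2.72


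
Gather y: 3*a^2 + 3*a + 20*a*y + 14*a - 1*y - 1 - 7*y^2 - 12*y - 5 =3*a^2 + 17*a - 7*y^2 + y*(20*a - 13) - 6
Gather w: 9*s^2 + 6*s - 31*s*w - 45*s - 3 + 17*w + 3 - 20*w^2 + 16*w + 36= 9*s^2 - 39*s - 20*w^2 + w*(33 - 31*s) + 36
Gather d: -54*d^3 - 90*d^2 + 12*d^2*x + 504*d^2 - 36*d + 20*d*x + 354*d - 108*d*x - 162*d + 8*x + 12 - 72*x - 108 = -54*d^3 + d^2*(12*x + 414) + d*(156 - 88*x) - 64*x - 96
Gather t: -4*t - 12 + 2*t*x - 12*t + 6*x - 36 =t*(2*x - 16) + 6*x - 48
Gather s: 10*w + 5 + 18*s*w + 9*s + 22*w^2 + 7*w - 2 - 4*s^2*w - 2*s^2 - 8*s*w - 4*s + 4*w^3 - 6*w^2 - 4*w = s^2*(-4*w - 2) + s*(10*w + 5) + 4*w^3 + 16*w^2 + 13*w + 3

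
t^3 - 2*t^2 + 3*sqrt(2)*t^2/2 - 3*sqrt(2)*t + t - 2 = (t - 2)*(t + sqrt(2)/2)*(t + sqrt(2))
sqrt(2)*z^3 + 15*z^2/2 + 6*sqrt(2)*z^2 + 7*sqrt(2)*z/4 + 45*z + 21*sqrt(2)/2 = (z + 6)*(z + 7*sqrt(2)/2)*(sqrt(2)*z + 1/2)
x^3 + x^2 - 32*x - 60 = (x - 6)*(x + 2)*(x + 5)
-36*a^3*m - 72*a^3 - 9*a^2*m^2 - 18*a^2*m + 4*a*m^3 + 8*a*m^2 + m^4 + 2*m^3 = (-3*a + m)*(3*a + m)*(4*a + m)*(m + 2)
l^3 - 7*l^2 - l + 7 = (l - 7)*(l - 1)*(l + 1)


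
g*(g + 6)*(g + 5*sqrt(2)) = g^3 + 6*g^2 + 5*sqrt(2)*g^2 + 30*sqrt(2)*g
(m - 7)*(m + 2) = m^2 - 5*m - 14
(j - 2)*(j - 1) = j^2 - 3*j + 2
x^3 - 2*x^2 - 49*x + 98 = (x - 7)*(x - 2)*(x + 7)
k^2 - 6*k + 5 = (k - 5)*(k - 1)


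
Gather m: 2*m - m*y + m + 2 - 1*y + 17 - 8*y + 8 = m*(3 - y) - 9*y + 27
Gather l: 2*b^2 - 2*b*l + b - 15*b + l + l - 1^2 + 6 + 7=2*b^2 - 14*b + l*(2 - 2*b) + 12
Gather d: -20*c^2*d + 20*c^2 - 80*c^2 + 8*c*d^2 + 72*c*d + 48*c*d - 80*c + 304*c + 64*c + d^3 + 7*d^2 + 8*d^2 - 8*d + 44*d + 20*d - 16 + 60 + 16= -60*c^2 + 288*c + d^3 + d^2*(8*c + 15) + d*(-20*c^2 + 120*c + 56) + 60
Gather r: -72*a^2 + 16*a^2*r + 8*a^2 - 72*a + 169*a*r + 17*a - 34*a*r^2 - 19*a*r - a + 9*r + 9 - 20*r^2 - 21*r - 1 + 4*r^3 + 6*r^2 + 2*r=-64*a^2 - 56*a + 4*r^3 + r^2*(-34*a - 14) + r*(16*a^2 + 150*a - 10) + 8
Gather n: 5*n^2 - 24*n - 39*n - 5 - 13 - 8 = 5*n^2 - 63*n - 26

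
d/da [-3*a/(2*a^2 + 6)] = 3*(a^2 - 3)/(2*(a^2 + 3)^2)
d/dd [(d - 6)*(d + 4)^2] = (d + 4)*(3*d - 8)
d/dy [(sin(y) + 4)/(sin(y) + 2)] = -2*cos(y)/(sin(y) + 2)^2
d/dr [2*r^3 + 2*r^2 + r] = 6*r^2 + 4*r + 1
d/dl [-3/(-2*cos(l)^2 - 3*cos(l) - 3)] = 3*(4*cos(l) + 3)*sin(l)/(3*cos(l) + cos(2*l) + 4)^2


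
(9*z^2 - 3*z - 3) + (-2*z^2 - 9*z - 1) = 7*z^2 - 12*z - 4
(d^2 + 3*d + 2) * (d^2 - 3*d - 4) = d^4 - 11*d^2 - 18*d - 8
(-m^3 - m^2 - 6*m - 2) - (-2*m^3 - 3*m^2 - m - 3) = m^3 + 2*m^2 - 5*m + 1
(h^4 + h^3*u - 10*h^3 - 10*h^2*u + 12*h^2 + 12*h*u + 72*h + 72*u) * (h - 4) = h^5 + h^4*u - 14*h^4 - 14*h^3*u + 52*h^3 + 52*h^2*u + 24*h^2 + 24*h*u - 288*h - 288*u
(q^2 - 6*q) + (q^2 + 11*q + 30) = 2*q^2 + 5*q + 30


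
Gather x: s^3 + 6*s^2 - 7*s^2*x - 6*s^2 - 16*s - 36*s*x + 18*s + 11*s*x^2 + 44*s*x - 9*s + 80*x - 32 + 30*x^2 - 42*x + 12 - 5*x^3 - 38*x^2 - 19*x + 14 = s^3 - 7*s - 5*x^3 + x^2*(11*s - 8) + x*(-7*s^2 + 8*s + 19) - 6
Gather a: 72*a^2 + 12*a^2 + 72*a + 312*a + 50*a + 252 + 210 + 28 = 84*a^2 + 434*a + 490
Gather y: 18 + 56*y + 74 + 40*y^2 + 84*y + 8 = 40*y^2 + 140*y + 100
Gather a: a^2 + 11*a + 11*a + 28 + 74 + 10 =a^2 + 22*a + 112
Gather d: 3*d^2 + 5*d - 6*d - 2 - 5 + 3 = 3*d^2 - d - 4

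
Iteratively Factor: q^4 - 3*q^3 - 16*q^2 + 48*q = (q)*(q^3 - 3*q^2 - 16*q + 48) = q*(q - 3)*(q^2 - 16) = q*(q - 3)*(q + 4)*(q - 4)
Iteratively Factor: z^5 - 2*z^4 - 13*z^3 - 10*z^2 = (z)*(z^4 - 2*z^3 - 13*z^2 - 10*z) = z^2*(z^3 - 2*z^2 - 13*z - 10) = z^2*(z + 1)*(z^2 - 3*z - 10) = z^2*(z - 5)*(z + 1)*(z + 2)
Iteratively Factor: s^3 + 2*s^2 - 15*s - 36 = (s - 4)*(s^2 + 6*s + 9) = (s - 4)*(s + 3)*(s + 3)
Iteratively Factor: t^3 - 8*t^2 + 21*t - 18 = (t - 3)*(t^2 - 5*t + 6) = (t - 3)^2*(t - 2)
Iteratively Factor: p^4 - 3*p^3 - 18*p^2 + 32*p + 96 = (p + 2)*(p^3 - 5*p^2 - 8*p + 48) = (p + 2)*(p + 3)*(p^2 - 8*p + 16) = (p - 4)*(p + 2)*(p + 3)*(p - 4)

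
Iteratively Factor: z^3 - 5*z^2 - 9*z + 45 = (z + 3)*(z^2 - 8*z + 15) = (z - 3)*(z + 3)*(z - 5)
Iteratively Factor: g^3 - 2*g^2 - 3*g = (g + 1)*(g^2 - 3*g) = (g - 3)*(g + 1)*(g)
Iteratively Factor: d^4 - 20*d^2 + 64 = (d - 2)*(d^3 + 2*d^2 - 16*d - 32) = (d - 2)*(d + 2)*(d^2 - 16) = (d - 2)*(d + 2)*(d + 4)*(d - 4)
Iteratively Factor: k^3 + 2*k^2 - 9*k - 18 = (k - 3)*(k^2 + 5*k + 6) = (k - 3)*(k + 3)*(k + 2)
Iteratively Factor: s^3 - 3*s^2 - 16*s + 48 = (s - 4)*(s^2 + s - 12) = (s - 4)*(s + 4)*(s - 3)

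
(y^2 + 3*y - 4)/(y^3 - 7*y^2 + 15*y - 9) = (y + 4)/(y^2 - 6*y + 9)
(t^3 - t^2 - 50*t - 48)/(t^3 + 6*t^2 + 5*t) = (t^2 - 2*t - 48)/(t*(t + 5))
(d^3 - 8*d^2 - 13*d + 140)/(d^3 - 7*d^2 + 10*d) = (d^2 - 3*d - 28)/(d*(d - 2))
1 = 1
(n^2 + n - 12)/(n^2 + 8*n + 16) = (n - 3)/(n + 4)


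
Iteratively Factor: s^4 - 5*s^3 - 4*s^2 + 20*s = (s - 5)*(s^3 - 4*s) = s*(s - 5)*(s^2 - 4) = s*(s - 5)*(s - 2)*(s + 2)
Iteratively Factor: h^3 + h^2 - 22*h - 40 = (h + 2)*(h^2 - h - 20) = (h - 5)*(h + 2)*(h + 4)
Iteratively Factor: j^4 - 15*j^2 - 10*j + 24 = (j - 1)*(j^3 + j^2 - 14*j - 24) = (j - 1)*(j + 3)*(j^2 - 2*j - 8) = (j - 1)*(j + 2)*(j + 3)*(j - 4)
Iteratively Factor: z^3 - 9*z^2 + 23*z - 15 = (z - 3)*(z^2 - 6*z + 5) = (z - 3)*(z - 1)*(z - 5)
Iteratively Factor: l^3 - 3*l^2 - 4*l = (l - 4)*(l^2 + l) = l*(l - 4)*(l + 1)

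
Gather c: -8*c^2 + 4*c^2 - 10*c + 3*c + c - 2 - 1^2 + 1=-4*c^2 - 6*c - 2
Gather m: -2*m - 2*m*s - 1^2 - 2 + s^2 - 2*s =m*(-2*s - 2) + s^2 - 2*s - 3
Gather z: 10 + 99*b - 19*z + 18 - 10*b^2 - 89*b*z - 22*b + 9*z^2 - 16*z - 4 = -10*b^2 + 77*b + 9*z^2 + z*(-89*b - 35) + 24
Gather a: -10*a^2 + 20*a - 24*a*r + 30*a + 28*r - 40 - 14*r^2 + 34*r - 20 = -10*a^2 + a*(50 - 24*r) - 14*r^2 + 62*r - 60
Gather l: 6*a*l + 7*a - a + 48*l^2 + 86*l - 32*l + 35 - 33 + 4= 6*a + 48*l^2 + l*(6*a + 54) + 6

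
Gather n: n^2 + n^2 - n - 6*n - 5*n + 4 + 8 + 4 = 2*n^2 - 12*n + 16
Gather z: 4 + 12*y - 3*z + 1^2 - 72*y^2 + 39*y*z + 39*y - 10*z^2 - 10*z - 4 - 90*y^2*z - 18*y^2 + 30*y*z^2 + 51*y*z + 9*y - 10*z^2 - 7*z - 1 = -90*y^2 + 60*y + z^2*(30*y - 20) + z*(-90*y^2 + 90*y - 20)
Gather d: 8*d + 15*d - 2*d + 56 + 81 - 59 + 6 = 21*d + 84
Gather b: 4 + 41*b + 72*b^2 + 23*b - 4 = 72*b^2 + 64*b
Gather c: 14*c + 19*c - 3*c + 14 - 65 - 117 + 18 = 30*c - 150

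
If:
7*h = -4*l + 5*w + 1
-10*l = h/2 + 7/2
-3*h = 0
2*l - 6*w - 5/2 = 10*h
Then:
No Solution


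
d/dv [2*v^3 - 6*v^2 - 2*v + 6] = 6*v^2 - 12*v - 2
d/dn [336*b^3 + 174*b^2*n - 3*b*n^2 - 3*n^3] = 174*b^2 - 6*b*n - 9*n^2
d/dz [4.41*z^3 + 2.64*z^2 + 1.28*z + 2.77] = 13.23*z^2 + 5.28*z + 1.28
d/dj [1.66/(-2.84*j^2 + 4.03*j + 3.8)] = (9.4288*j - 6.6898)/(-2.84*j^2 + 4.03*j + 3.8)^2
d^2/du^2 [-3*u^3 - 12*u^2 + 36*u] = -18*u - 24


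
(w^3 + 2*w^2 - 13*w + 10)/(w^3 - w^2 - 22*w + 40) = (w - 1)/(w - 4)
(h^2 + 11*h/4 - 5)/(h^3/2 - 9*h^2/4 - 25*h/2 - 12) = (-4*h^2 - 11*h + 20)/(-2*h^3 + 9*h^2 + 50*h + 48)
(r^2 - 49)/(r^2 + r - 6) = (r^2 - 49)/(r^2 + r - 6)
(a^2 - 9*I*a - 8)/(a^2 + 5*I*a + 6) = (a - 8*I)/(a + 6*I)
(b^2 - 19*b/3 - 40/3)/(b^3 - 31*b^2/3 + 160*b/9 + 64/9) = 3*(3*b + 5)/(9*b^2 - 21*b - 8)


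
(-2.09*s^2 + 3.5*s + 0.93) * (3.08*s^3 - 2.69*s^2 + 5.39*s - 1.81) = -6.4372*s^5 + 16.4021*s^4 - 17.8157*s^3 + 20.1462*s^2 - 1.3223*s - 1.6833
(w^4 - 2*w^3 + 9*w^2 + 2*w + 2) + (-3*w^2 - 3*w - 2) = w^4 - 2*w^3 + 6*w^2 - w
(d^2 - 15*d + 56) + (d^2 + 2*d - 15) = 2*d^2 - 13*d + 41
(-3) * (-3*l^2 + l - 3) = 9*l^2 - 3*l + 9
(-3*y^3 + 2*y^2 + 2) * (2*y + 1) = -6*y^4 + y^3 + 2*y^2 + 4*y + 2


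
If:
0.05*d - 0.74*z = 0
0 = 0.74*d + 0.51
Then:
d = -0.69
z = -0.05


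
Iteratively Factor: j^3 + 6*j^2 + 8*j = (j + 2)*(j^2 + 4*j) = j*(j + 2)*(j + 4)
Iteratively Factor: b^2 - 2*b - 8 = (b - 4)*(b + 2)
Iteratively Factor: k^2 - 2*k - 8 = (k - 4)*(k + 2)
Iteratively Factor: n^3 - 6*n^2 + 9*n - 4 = (n - 1)*(n^2 - 5*n + 4) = (n - 1)^2*(n - 4)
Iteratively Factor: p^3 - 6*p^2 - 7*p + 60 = (p - 5)*(p^2 - p - 12) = (p - 5)*(p + 3)*(p - 4)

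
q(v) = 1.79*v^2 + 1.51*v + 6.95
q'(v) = 3.58*v + 1.51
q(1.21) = 11.40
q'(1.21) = 5.84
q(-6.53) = 73.42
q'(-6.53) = -21.87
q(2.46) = 21.50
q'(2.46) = 10.32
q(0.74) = 9.05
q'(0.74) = 4.16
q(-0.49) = 6.64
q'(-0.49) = -0.24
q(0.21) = 7.35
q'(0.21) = 2.26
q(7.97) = 132.69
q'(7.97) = 30.04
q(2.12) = 18.20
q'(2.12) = 9.10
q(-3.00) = 18.53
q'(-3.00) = -9.23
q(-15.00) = 387.05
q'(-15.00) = -52.19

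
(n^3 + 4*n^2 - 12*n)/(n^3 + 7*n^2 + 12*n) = (n^2 + 4*n - 12)/(n^2 + 7*n + 12)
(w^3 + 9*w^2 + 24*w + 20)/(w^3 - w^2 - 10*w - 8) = (w^2 + 7*w + 10)/(w^2 - 3*w - 4)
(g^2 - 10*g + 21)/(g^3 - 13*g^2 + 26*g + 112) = (g - 3)/(g^2 - 6*g - 16)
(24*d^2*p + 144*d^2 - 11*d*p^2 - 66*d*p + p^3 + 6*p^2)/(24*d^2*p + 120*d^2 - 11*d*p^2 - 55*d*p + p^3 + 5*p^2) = (p + 6)/(p + 5)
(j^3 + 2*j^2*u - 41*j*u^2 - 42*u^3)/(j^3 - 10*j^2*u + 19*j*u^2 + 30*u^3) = (-j - 7*u)/(-j + 5*u)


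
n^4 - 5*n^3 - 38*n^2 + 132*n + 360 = (n - 6)^2*(n + 2)*(n + 5)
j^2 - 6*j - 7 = (j - 7)*(j + 1)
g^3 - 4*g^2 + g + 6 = (g - 3)*(g - 2)*(g + 1)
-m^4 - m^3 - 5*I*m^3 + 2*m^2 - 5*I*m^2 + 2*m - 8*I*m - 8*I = (m + 2*I)*(m + 4*I)*(I*m + 1)*(I*m + I)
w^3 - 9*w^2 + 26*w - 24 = (w - 4)*(w - 3)*(w - 2)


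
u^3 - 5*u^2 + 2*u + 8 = (u - 4)*(u - 2)*(u + 1)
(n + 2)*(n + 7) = n^2 + 9*n + 14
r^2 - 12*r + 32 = (r - 8)*(r - 4)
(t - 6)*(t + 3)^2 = t^3 - 27*t - 54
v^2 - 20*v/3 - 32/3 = (v - 8)*(v + 4/3)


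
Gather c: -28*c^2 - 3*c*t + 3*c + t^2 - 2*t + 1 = -28*c^2 + c*(3 - 3*t) + t^2 - 2*t + 1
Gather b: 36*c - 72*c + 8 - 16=-36*c - 8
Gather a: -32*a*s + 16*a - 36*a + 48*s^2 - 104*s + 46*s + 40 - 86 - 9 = a*(-32*s - 20) + 48*s^2 - 58*s - 55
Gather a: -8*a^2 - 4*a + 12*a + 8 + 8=-8*a^2 + 8*a + 16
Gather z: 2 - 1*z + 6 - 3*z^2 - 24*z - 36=-3*z^2 - 25*z - 28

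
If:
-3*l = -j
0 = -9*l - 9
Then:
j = -3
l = -1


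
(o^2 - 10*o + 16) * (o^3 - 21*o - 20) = o^5 - 10*o^4 - 5*o^3 + 190*o^2 - 136*o - 320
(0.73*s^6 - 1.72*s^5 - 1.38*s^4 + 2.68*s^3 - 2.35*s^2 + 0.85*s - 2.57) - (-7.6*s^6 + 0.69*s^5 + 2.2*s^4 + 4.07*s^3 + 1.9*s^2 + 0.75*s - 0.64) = 8.33*s^6 - 2.41*s^5 - 3.58*s^4 - 1.39*s^3 - 4.25*s^2 + 0.1*s - 1.93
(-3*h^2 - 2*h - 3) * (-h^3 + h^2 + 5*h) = 3*h^5 - h^4 - 14*h^3 - 13*h^2 - 15*h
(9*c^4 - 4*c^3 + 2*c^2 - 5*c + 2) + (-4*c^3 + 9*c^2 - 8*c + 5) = 9*c^4 - 8*c^3 + 11*c^2 - 13*c + 7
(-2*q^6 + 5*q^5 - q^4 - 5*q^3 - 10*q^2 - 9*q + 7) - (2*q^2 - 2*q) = -2*q^6 + 5*q^5 - q^4 - 5*q^3 - 12*q^2 - 7*q + 7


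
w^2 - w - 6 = (w - 3)*(w + 2)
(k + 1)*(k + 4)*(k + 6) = k^3 + 11*k^2 + 34*k + 24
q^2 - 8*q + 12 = (q - 6)*(q - 2)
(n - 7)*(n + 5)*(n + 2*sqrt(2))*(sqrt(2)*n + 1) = sqrt(2)*n^4 - 2*sqrt(2)*n^3 + 5*n^3 - 33*sqrt(2)*n^2 - 10*n^2 - 175*n - 4*sqrt(2)*n - 70*sqrt(2)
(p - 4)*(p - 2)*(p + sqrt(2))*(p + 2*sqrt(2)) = p^4 - 6*p^3 + 3*sqrt(2)*p^3 - 18*sqrt(2)*p^2 + 12*p^2 - 24*p + 24*sqrt(2)*p + 32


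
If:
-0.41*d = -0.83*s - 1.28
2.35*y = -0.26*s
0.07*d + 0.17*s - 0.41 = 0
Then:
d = 4.37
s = 0.61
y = -0.07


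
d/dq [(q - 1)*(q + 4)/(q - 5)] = (q^2 - 10*q - 11)/(q^2 - 10*q + 25)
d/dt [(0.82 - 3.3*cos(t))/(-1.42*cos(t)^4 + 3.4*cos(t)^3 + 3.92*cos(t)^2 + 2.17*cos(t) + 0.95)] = (14.058*cos(t)^4 - 27.0976*cos(t)^3 - 4.572*cos(t)^2 + 6.4288*cos(t) + 4.9144)*sin(t)/(2.0164*cos(t)^8 - 9.656*cos(t)^7 + 0.427199999999999*cos(t)^6 + 20.4932*cos(t)^5 + 27.4244*cos(t)^4 + 23.4728*cos(t)^3 + 12.1569*cos(t)^2 + 4.123*cos(t) + 0.9025)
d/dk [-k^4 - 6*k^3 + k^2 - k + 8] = -4*k^3 - 18*k^2 + 2*k - 1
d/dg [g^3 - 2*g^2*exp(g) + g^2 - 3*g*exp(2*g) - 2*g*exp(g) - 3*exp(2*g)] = -2*g^2*exp(g) + 3*g^2 - 6*g*exp(2*g) - 6*g*exp(g) + 2*g - 9*exp(2*g) - 2*exp(g)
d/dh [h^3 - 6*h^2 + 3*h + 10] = 3*h^2 - 12*h + 3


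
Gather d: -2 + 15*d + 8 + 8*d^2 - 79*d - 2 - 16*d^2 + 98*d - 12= -8*d^2 + 34*d - 8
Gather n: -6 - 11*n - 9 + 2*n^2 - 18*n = 2*n^2 - 29*n - 15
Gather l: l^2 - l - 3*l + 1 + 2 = l^2 - 4*l + 3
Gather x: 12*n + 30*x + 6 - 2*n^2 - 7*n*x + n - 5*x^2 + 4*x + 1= -2*n^2 + 13*n - 5*x^2 + x*(34 - 7*n) + 7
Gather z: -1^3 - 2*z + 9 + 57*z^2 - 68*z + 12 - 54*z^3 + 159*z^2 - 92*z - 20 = -54*z^3 + 216*z^2 - 162*z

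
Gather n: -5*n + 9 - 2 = 7 - 5*n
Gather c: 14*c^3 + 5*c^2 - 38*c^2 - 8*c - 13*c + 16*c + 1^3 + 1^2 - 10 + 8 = 14*c^3 - 33*c^2 - 5*c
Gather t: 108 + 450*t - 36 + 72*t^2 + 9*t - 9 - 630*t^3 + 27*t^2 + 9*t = -630*t^3 + 99*t^2 + 468*t + 63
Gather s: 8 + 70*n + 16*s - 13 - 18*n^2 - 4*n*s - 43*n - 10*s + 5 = -18*n^2 + 27*n + s*(6 - 4*n)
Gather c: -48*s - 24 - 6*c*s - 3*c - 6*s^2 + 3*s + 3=c*(-6*s - 3) - 6*s^2 - 45*s - 21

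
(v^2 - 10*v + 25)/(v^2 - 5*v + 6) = (v^2 - 10*v + 25)/(v^2 - 5*v + 6)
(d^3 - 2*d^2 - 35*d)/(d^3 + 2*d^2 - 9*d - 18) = d*(d^2 - 2*d - 35)/(d^3 + 2*d^2 - 9*d - 18)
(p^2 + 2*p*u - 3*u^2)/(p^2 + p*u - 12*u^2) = (p^2 + 2*p*u - 3*u^2)/(p^2 + p*u - 12*u^2)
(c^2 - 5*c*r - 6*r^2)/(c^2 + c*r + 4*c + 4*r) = (c - 6*r)/(c + 4)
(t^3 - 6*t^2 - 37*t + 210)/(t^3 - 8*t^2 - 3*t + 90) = (t^2 - t - 42)/(t^2 - 3*t - 18)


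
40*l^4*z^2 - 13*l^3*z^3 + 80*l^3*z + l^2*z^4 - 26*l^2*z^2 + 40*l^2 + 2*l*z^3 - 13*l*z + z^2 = (-8*l + z)*(-5*l + z)*(l*z + 1)^2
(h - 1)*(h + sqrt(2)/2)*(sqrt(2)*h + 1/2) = sqrt(2)*h^3 - sqrt(2)*h^2 + 3*h^2/2 - 3*h/2 + sqrt(2)*h/4 - sqrt(2)/4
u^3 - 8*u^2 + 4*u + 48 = (u - 6)*(u - 4)*(u + 2)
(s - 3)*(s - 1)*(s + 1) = s^3 - 3*s^2 - s + 3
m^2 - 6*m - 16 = (m - 8)*(m + 2)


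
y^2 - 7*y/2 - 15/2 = (y - 5)*(y + 3/2)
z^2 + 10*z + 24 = (z + 4)*(z + 6)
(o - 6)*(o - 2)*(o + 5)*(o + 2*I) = o^4 - 3*o^3 + 2*I*o^3 - 28*o^2 - 6*I*o^2 + 60*o - 56*I*o + 120*I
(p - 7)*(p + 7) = p^2 - 49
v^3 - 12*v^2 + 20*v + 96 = (v - 8)*(v - 6)*(v + 2)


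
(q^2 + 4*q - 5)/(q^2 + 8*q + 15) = (q - 1)/(q + 3)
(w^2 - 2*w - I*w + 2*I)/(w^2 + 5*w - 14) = (w - I)/(w + 7)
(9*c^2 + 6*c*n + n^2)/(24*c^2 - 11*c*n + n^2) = (9*c^2 + 6*c*n + n^2)/(24*c^2 - 11*c*n + n^2)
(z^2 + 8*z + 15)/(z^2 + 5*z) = (z + 3)/z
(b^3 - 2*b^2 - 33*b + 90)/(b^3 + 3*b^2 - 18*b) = (b - 5)/b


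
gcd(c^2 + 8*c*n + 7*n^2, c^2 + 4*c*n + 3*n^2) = c + n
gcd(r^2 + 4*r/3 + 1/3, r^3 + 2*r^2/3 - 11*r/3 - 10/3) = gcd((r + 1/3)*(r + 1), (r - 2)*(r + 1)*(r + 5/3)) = r + 1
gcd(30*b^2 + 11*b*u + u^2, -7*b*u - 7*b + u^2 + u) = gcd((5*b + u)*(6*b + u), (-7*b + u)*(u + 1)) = 1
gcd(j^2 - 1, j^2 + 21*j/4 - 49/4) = 1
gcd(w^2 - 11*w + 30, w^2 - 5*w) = w - 5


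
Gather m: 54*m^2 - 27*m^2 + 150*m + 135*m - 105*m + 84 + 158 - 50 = 27*m^2 + 180*m + 192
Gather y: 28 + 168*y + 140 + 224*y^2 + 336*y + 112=224*y^2 + 504*y + 280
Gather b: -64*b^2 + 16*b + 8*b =-64*b^2 + 24*b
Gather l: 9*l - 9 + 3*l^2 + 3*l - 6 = 3*l^2 + 12*l - 15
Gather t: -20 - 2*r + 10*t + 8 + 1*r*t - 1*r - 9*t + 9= -3*r + t*(r + 1) - 3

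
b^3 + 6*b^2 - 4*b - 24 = (b - 2)*(b + 2)*(b + 6)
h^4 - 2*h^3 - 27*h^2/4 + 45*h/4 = h*(h - 3)*(h - 3/2)*(h + 5/2)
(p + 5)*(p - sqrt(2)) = p^2 - sqrt(2)*p + 5*p - 5*sqrt(2)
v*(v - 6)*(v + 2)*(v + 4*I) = v^4 - 4*v^3 + 4*I*v^3 - 12*v^2 - 16*I*v^2 - 48*I*v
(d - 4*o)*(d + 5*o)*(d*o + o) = d^3*o + d^2*o^2 + d^2*o - 20*d*o^3 + d*o^2 - 20*o^3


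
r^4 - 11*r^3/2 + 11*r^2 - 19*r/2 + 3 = (r - 2)*(r - 3/2)*(r - 1)^2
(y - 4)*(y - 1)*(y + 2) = y^3 - 3*y^2 - 6*y + 8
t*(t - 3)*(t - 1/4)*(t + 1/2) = t^4 - 11*t^3/4 - 7*t^2/8 + 3*t/8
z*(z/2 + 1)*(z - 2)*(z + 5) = z^4/2 + 5*z^3/2 - 2*z^2 - 10*z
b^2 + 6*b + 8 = (b + 2)*(b + 4)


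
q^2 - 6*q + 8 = (q - 4)*(q - 2)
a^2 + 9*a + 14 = (a + 2)*(a + 7)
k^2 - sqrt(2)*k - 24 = (k - 4*sqrt(2))*(k + 3*sqrt(2))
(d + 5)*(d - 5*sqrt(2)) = d^2 - 5*sqrt(2)*d + 5*d - 25*sqrt(2)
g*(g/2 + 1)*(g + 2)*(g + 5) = g^4/2 + 9*g^3/2 + 12*g^2 + 10*g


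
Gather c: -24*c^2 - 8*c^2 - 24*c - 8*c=-32*c^2 - 32*c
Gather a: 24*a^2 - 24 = 24*a^2 - 24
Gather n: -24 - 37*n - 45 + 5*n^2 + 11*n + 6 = 5*n^2 - 26*n - 63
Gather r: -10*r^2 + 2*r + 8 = -10*r^2 + 2*r + 8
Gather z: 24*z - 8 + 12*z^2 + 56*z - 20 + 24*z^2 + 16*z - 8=36*z^2 + 96*z - 36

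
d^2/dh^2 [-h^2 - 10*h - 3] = -2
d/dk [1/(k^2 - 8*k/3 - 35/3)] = 6*(4 - 3*k)/(-3*k^2 + 8*k + 35)^2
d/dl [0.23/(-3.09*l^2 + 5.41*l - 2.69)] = (1.4214*l - 1.2443)/(3.09*l^2 - 5.41*l + 2.69)^2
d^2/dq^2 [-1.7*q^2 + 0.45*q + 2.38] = -3.40000000000000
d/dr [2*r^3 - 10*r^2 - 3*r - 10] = 6*r^2 - 20*r - 3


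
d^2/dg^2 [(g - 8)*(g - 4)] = 2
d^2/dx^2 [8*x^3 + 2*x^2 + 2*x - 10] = 48*x + 4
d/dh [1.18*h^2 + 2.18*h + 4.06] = 2.36*h + 2.18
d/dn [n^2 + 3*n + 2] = 2*n + 3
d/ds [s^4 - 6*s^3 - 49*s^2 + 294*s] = 4*s^3 - 18*s^2 - 98*s + 294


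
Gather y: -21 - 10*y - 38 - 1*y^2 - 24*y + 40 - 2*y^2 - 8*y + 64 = -3*y^2 - 42*y + 45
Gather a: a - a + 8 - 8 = 0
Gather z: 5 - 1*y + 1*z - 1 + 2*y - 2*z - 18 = y - z - 14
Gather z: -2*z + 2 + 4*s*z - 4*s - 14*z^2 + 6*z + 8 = -4*s - 14*z^2 + z*(4*s + 4) + 10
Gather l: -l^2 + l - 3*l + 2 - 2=-l^2 - 2*l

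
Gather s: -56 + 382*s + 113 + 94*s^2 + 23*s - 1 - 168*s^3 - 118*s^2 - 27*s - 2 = -168*s^3 - 24*s^2 + 378*s + 54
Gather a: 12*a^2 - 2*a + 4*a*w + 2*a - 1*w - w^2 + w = 12*a^2 + 4*a*w - w^2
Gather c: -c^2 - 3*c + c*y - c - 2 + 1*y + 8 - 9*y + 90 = -c^2 + c*(y - 4) - 8*y + 96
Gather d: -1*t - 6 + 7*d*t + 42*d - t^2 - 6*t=d*(7*t + 42) - t^2 - 7*t - 6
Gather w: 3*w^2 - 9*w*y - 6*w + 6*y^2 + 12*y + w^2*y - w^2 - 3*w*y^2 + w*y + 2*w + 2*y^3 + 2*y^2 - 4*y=w^2*(y + 2) + w*(-3*y^2 - 8*y - 4) + 2*y^3 + 8*y^2 + 8*y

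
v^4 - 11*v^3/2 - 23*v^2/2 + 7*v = v*(v - 7)*(v - 1/2)*(v + 2)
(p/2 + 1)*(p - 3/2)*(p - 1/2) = p^3/2 - 13*p/8 + 3/4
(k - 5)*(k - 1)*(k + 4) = k^3 - 2*k^2 - 19*k + 20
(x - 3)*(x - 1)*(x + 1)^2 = x^4 - 2*x^3 - 4*x^2 + 2*x + 3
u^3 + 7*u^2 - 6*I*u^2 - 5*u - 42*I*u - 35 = (u + 7)*(u - 5*I)*(u - I)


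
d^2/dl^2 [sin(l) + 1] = -sin(l)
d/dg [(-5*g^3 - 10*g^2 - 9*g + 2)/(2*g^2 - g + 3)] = (-10*g^4 + 10*g^3 - 17*g^2 - 68*g - 25)/(4*g^4 - 4*g^3 + 13*g^2 - 6*g + 9)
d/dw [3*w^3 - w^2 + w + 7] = 9*w^2 - 2*w + 1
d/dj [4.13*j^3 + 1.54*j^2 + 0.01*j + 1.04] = 12.39*j^2 + 3.08*j + 0.01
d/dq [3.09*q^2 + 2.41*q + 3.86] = 6.18*q + 2.41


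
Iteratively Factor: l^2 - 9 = (l + 3)*(l - 3)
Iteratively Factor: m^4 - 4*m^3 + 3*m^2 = (m)*(m^3 - 4*m^2 + 3*m) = m^2*(m^2 - 4*m + 3) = m^2*(m - 1)*(m - 3)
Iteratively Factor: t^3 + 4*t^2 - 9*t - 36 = (t + 3)*(t^2 + t - 12) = (t + 3)*(t + 4)*(t - 3)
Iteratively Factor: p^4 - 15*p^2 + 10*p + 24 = (p + 4)*(p^3 - 4*p^2 + p + 6) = (p - 2)*(p + 4)*(p^2 - 2*p - 3) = (p - 2)*(p + 1)*(p + 4)*(p - 3)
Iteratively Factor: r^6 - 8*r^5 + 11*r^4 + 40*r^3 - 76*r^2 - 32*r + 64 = (r - 1)*(r^5 - 7*r^4 + 4*r^3 + 44*r^2 - 32*r - 64) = (r - 4)*(r - 1)*(r^4 - 3*r^3 - 8*r^2 + 12*r + 16) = (r - 4)*(r - 2)*(r - 1)*(r^3 - r^2 - 10*r - 8) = (r - 4)*(r - 2)*(r - 1)*(r + 1)*(r^2 - 2*r - 8) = (r - 4)*(r - 2)*(r - 1)*(r + 1)*(r + 2)*(r - 4)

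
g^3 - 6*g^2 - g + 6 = (g - 6)*(g - 1)*(g + 1)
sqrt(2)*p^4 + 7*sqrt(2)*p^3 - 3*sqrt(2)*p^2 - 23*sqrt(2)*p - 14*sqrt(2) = (p - 2)*(p + 1)*(p + 7)*(sqrt(2)*p + sqrt(2))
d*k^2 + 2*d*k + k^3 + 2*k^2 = k*(d + k)*(k + 2)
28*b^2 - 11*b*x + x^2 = (-7*b + x)*(-4*b + x)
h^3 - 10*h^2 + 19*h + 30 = (h - 6)*(h - 5)*(h + 1)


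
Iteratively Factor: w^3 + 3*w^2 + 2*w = (w + 2)*(w^2 + w) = w*(w + 2)*(w + 1)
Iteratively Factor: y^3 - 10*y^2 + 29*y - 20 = (y - 5)*(y^2 - 5*y + 4) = (y - 5)*(y - 1)*(y - 4)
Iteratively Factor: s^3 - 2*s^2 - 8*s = (s + 2)*(s^2 - 4*s) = (s - 4)*(s + 2)*(s)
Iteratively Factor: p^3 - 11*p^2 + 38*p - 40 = (p - 5)*(p^2 - 6*p + 8) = (p - 5)*(p - 4)*(p - 2)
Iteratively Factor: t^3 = (t)*(t^2) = t^2*(t)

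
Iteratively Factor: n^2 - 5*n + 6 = (n - 2)*(n - 3)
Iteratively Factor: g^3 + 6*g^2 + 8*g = (g + 2)*(g^2 + 4*g) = g*(g + 2)*(g + 4)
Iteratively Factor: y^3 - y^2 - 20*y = (y - 5)*(y^2 + 4*y) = (y - 5)*(y + 4)*(y)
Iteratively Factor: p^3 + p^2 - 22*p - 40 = (p + 4)*(p^2 - 3*p - 10) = (p + 2)*(p + 4)*(p - 5)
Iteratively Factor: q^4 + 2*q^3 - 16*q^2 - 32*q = (q + 4)*(q^3 - 2*q^2 - 8*q) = (q + 2)*(q + 4)*(q^2 - 4*q) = (q - 4)*(q + 2)*(q + 4)*(q)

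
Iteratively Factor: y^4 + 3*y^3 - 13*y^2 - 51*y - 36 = (y + 1)*(y^3 + 2*y^2 - 15*y - 36) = (y + 1)*(y + 3)*(y^2 - y - 12) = (y + 1)*(y + 3)^2*(y - 4)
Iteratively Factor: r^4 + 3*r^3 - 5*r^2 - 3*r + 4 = (r - 1)*(r^3 + 4*r^2 - r - 4) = (r - 1)^2*(r^2 + 5*r + 4) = (r - 1)^2*(r + 1)*(r + 4)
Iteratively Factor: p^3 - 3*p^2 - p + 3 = (p - 1)*(p^2 - 2*p - 3) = (p - 3)*(p - 1)*(p + 1)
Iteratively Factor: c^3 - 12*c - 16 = (c - 4)*(c^2 + 4*c + 4) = (c - 4)*(c + 2)*(c + 2)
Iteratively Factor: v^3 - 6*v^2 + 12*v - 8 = (v - 2)*(v^2 - 4*v + 4) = (v - 2)^2*(v - 2)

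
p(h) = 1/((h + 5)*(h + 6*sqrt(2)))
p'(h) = -1/((h + 5)*(h + 6*sqrt(2))^2) - 1/((h + 5)^2*(h + 6*sqrt(2))) = -(2*h + 5 + 6*sqrt(2))/((h + 5)^2*(h + 6*sqrt(2))^2)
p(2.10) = 0.01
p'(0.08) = -0.00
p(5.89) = 0.01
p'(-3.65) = -0.15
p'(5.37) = 0.00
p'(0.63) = -0.00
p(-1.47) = 0.04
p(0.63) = 0.02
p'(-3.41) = -0.10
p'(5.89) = 0.00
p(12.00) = 0.00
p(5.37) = 0.01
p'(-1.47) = -0.02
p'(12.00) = 0.00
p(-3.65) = 0.15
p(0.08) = 0.02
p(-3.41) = 0.12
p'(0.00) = -0.00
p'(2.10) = 0.00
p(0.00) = 0.02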